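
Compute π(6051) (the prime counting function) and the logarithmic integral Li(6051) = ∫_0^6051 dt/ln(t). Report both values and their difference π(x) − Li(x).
π(6051) = 789;  Li(6051) ≈ 806.27;  π(x) − Li(x) ≈ -17.27.

Direct count of primes ≤ 6051 gives π(6051) = 789. Numerical evaluation of the logarithmic integral gives Li(6051) ≈ 806.27. The difference π(x) − Li(x) ≈ -17.27 is typically negative for small/moderate x (Li(x) overestimates), though Littlewood's theorem shows this sign changes infinitely often.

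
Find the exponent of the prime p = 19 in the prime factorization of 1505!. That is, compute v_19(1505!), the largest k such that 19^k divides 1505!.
v_19(1505!) = 83

Legendre's formula: v_p(n!) = Σ_{k ≥ 1} ⌊n / p^k⌋. For p = 19, n = 1505, the terms are:
  ⌊1505/19^1⌋ = ⌊1505/19⌋ = 79
  ⌊1505/19^2⌋ = ⌊1505/361⌋ = 4
(the next term ⌊1505/19^3⌋ = 0, terminating the sum). Summing: v_19(1505!) = 79 + 4 = 83.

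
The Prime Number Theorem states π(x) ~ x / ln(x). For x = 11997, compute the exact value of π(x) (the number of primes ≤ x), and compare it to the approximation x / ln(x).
π(11997) = 1438;  x/ln(x) ≈ 1277.31;  relative error ≈ 11.17%.

Directly count primes up to 11997: π(11997) = 1438. The PNT approximation gives 11997/ln(11997) ≈ 11997/9.39241 ≈ 1277.31. Relative error (π(x) − x/ln(x)) / π(x) ≈ 11.17%; the approximation is known to undercount slightly (Li(x) is a better estimate).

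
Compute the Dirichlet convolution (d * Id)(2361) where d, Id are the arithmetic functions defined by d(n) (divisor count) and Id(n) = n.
(d * Id)(2361) = 3945

Divisors of 2361: [1, 3, 787, 2361]. For each d | 2361:
  d = 1: d(1) · Id(2361/1) = 1 · 2361 = 2361
  d = 3: d(3) · Id(2361/3) = 2 · 787 = 1574
  d = 787: d(787) · Id(2361/787) = 2 · 3 = 6
  d = 2361: d(2361) · Id(2361/2361) = 4 · 1 = 4
Summing: (d * Id)(2361) = 2361 + 1574 + 6 + 4 = 3945.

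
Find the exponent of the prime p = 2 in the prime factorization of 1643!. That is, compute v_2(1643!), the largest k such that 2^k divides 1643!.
v_2(1643!) = 1636

Legendre's formula: v_p(n!) = Σ_{k ≥ 1} ⌊n / p^k⌋. For p = 2, n = 1643, the terms are:
  ⌊1643/2^1⌋ = ⌊1643/2⌋ = 821
  ⌊1643/2^2⌋ = ⌊1643/4⌋ = 410
  ⌊1643/2^3⌋ = ⌊1643/8⌋ = 205
  ⌊1643/2^4⌋ = ⌊1643/16⌋ = 102
  ⌊1643/2^5⌋ = ⌊1643/32⌋ = 51
  ⌊1643/2^6⌋ = ⌊1643/64⌋ = 25
  ⌊1643/2^7⌋ = ⌊1643/128⌋ = 12
  ⌊1643/2^8⌋ = ⌊1643/256⌋ = 6
  ⌊1643/2^9⌋ = ⌊1643/512⌋ = 3
  ⌊1643/2^10⌋ = ⌊1643/1024⌋ = 1
(the next term ⌊1643/2^11⌋ = 0, terminating the sum). Summing: v_2(1643!) = 821 + 410 + 205 + 102 + 51 + 25 + 12 + 6 + 3 + 1 = 1636.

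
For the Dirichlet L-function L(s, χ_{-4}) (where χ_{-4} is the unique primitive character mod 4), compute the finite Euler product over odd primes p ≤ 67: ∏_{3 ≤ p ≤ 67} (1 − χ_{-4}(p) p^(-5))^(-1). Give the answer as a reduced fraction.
∏ = 37979204647637350516760877329690181347337250286656304892593349955377546774080367593893487696930042429/38125690090169221251718118687086971940856605396725095947148046662410194981822835725803035469807616000

The odd primes p ≤ 67 are [3, 5, 7, 11, 13, 17, 19, 23, 29, 31, 37, 41, 43, 47, 53, 59, 61, 67]. For each, χ(p) = 1 if p ≡ 1 mod 4, χ(p) = −1 if p ≡ 3 mod 4. Taking (1 − χ(p)/p^5)^(-1) = p^5/(p^5 − χ(p)): (1 − (-1)/3^5)^(-1) · (1 − (1)/5^5)^(-1) · (1 − (-1)/7^5)^(-1) · (1 − (-1)/11^5)^(-1) · (1 − (1)/13^5)^(-1) · (1 − (1)/17^5)^(-1) · (1 − (-1)/19^5)^(-1) · (1 − (-1)/23^5)^(-1) · (1 − (1)/29^5)^(-1) · (1 − (-1)/31^5)^(-1) · (1 − (1)/37^5)^(-1) · (1 − (1)/41^5)^(-1) · (1 − (-1)/43^5)^(-1) · (1 − (-1)/47^5)^(-1) · (1 − (1)/53^5)^(-1) · (1 − (-1)/59^5)^(-1) · (1 − (1)/61^5)^(-1) · (1 − (-1)/67^5)^(-1) = 37979204647637350516760877329690181347337250286656304892593349955377546774080367593893487696930042429/38125690090169221251718118687086971940856605396725095947148046662410194981822835725803035469807616000.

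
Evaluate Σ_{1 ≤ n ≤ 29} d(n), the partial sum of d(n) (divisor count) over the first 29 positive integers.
Σ_{n ≤ 29} d(n) = 103

Compute d(n) for each 1 ≤ n ≤ 29: d(1) = 1, d(2) = 2, d(3) = 2, d(4) = 3, d(5) = 2, d(6) = 4, d(7) = 2, d(8) = 4, d(9) = 3, d(10) = 4, d(11) = 2, d(12) = 6, d(13) = 2, d(14) = 4, d(15) = 4, d(16) = 5, d(17) = 2, d(18) = 6, d(19) = 2, d(20) = 6, d(21) = 4, d(22) = 4, d(23) = 2, d(24) = 8, d(25) = 3, d(26) = 4, d(27) = 4, d(28) = 6, d(29) = 2. Summing all 29 values: 103. (Dirichlet's divisor formula: Σ_{n ≤ x} d(n) = x ln(x) + (2γ − 1) x + O(√x). For x = 29, the asymptotic estimate is ≈ 102.13.)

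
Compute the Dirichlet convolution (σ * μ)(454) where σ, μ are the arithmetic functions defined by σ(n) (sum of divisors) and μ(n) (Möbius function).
(σ * μ)(454) = 454

Divisors of 454: [1, 2, 227, 454]. For each d | 454:
  d = 1: σ(1) · μ(454/1) = 1 · 1 = 1
  d = 2: σ(2) · μ(454/2) = 3 · -1 = -3
  d = 227: σ(227) · μ(454/227) = 228 · -1 = -228
  d = 454: σ(454) · μ(454/454) = 684 · 1 = 684
Summing: (σ * μ)(454) = 1 + -3 + -228 + 684 = 454.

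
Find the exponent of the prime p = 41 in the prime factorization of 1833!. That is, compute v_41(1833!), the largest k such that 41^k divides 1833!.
v_41(1833!) = 45

Legendre's formula: v_p(n!) = Σ_{k ≥ 1} ⌊n / p^k⌋. For p = 41, n = 1833, the terms are:
  ⌊1833/41^1⌋ = ⌊1833/41⌋ = 44
  ⌊1833/41^2⌋ = ⌊1833/1681⌋ = 1
(the next term ⌊1833/41^3⌋ = 0, terminating the sum). Summing: v_41(1833!) = 44 + 1 = 45.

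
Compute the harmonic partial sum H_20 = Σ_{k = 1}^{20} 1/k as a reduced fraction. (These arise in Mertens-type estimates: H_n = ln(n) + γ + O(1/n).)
H_20 = 55835135/15519504

Direct summation: H_20 = 1 + 1/2 + ... + 1/20. The least common denominator is lcm(1, ..., 20) = 232792560; over this denominator the numerator is 232792560 + 116396280 + 77597520 + 58198140 + 46558512 + 38798760 + 33256080 + 29099070 + 25865840 + 23279256 + 21162960 + 19399380 + 17907120 + 16628040 + 15519504 + 14549535 + 13693680 + 12932920 + 12252240 + 11639628 = 837527025, so H_20 = 837527025/232792560; reducing by gcd(837527025, 232792560) = 15 gives 55835135/15519504 ≈ 3.59774. (The PNT-adjacent estimate ln(20) + γ ≈ 3.57295 matches within O(1/n).)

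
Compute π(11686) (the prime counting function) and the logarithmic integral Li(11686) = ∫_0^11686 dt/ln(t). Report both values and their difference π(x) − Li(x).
π(11686) = 1402;  Li(11686) ≈ 1427.62;  π(x) − Li(x) ≈ -25.62.

Direct count of primes ≤ 11686 gives π(11686) = 1402. Numerical evaluation of the logarithmic integral gives Li(11686) ≈ 1427.62. The difference π(x) − Li(x) ≈ -25.62 is typically negative for small/moderate x (Li(x) overestimates), though Littlewood's theorem shows this sign changes infinitely often.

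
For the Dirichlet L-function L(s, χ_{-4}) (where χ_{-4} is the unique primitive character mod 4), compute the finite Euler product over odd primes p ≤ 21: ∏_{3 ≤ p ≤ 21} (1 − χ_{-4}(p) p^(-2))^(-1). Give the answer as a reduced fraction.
∏ = 14933966047/16280616960

The odd primes p ≤ 21 are [3, 5, 7, 11, 13, 17, 19]. For each, χ(p) = 1 if p ≡ 1 mod 4, χ(p) = −1 if p ≡ 3 mod 4. Taking (1 − χ(p)/p^2)^(-1) = p^2/(p^2 − χ(p)): (1 − (-1)/3^2)^(-1) · (1 − (1)/5^2)^(-1) · (1 − (-1)/7^2)^(-1) · (1 − (-1)/11^2)^(-1) · (1 − (1)/13^2)^(-1) · (1 − (1)/17^2)^(-1) · (1 − (-1)/19^2)^(-1) = 14933966047/16280616960.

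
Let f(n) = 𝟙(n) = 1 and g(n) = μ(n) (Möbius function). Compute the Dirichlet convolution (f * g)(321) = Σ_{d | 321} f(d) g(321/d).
(𝟙 * μ)(321) = 0

Divisors of 321: [1, 3, 107, 321]. For each d | 321:
  d = 1: 𝟙(1) · μ(321/1) = 1 · 1 = 1
  d = 3: 𝟙(3) · μ(321/3) = 1 · -1 = -1
  d = 107: 𝟙(107) · μ(321/107) = 1 · -1 = -1
  d = 321: 𝟙(321) · μ(321/321) = 1 · 1 = 1
Summing: (𝟙 * μ)(321) = 1 + -1 + -1 + 1 = 0.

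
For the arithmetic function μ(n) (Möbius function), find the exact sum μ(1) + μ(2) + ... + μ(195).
Σ_{n ≤ 195} μ(n) = -6

Compute μ(n) for each 1 ≤ n ≤ 195: μ(1) = 1, μ(2) = -1, μ(3) = -1, μ(4) = 0, μ(5) = -1, μ(6) = 1, μ(7) = -1, μ(8) = 0, μ(9) = 0, μ(10) = 1, μ(11) = -1, μ(12) = 0, μ(13) = -1, μ(14) = 1, μ(15) = 1, μ(16) = 0, μ(17) = -1, μ(18) = 0, μ(19) = -1, μ(20) = 0, μ(21) = 1, μ(22) = 1, μ(23) = -1, μ(24) = 0, μ(25) = 0, μ(26) = 1, μ(27) = 0, μ(28) = 0, μ(29) = -1, μ(30) = -1, μ(31) = -1, μ(32) = 0, μ(33) = 1, μ(34) = 1, μ(35) = 1, μ(36) = 0, μ(37) = -1, μ(38) = 1, μ(39) = 1, μ(40) = 0, μ(41) = -1, μ(42) = -1, μ(43) = -1, μ(44) = 0, μ(45) = 0, μ(46) = 1, μ(47) = -1, μ(48) = 0, μ(49) = 0, μ(50) = 0, μ(51) = 1, μ(52) = 0, μ(53) = -1, μ(54) = 0, μ(55) = 1, μ(56) = 0, μ(57) = 1, μ(58) = 1, μ(59) = -1, μ(60) = 0, μ(61) = -1, μ(62) = 1, μ(63) = 0, μ(64) = 0, μ(65) = 1, μ(66) = -1, μ(67) = -1, μ(68) = 0, μ(69) = 1, μ(70) = -1, μ(71) = -1, μ(72) = 0, μ(73) = -1, μ(74) = 1, μ(75) = 0, μ(76) = 0, μ(77) = 1, μ(78) = -1, μ(79) = -1, μ(80) = 0, μ(81) = 0, μ(82) = 1, μ(83) = -1, μ(84) = 0, μ(85) = 1, μ(86) = 1, μ(87) = 1, μ(88) = 0, μ(89) = -1, μ(90) = 0, μ(91) = 1, μ(92) = 0, μ(93) = 1, μ(94) = 1, μ(95) = 1, μ(96) = 0, μ(97) = -1, μ(98) = 0, μ(99) = 0, μ(100) = 0, μ(101) = -1, μ(102) = -1, μ(103) = -1, μ(104) = 0, μ(105) = -1, μ(106) = 1, μ(107) = -1, μ(108) = 0, μ(109) = -1, μ(110) = -1, μ(111) = 1, μ(112) = 0, μ(113) = -1, μ(114) = -1, μ(115) = 1, μ(116) = 0, μ(117) = 0, μ(118) = 1, μ(119) = 1, μ(120) = 0, μ(121) = 0, μ(122) = 1, μ(123) = 1, μ(124) = 0, μ(125) = 0, μ(126) = 0, μ(127) = -1, μ(128) = 0, μ(129) = 1, μ(130) = -1, μ(131) = -1, μ(132) = 0, μ(133) = 1, μ(134) = 1, μ(135) = 0, μ(136) = 0, μ(137) = -1, μ(138) = -1, μ(139) = -1, μ(140) = 0, μ(141) = 1, μ(142) = 1, μ(143) = 1, μ(144) = 0, μ(145) = 1, μ(146) = 1, μ(147) = 0, μ(148) = 0, μ(149) = -1, μ(150) = 0, μ(151) = -1, μ(152) = 0, μ(153) = 0, μ(154) = -1, μ(155) = 1, μ(156) = 0, μ(157) = -1, μ(158) = 1, μ(159) = 1, μ(160) = 0, μ(161) = 1, μ(162) = 0, μ(163) = -1, μ(164) = 0, μ(165) = -1, μ(166) = 1, μ(167) = -1, μ(168) = 0, μ(169) = 0, μ(170) = -1, μ(171) = 0, μ(172) = 0, μ(173) = -1, μ(174) = -1, μ(175) = 0, μ(176) = 0, μ(177) = 1, μ(178) = 1, μ(179) = -1, μ(180) = 0, μ(181) = -1, μ(182) = -1, μ(183) = 1, μ(184) = 0, μ(185) = 1, μ(186) = -1, μ(187) = 1, μ(188) = 0, μ(189) = 0, μ(190) = -1, μ(191) = -1, μ(192) = 0, μ(193) = -1, μ(194) = 1, μ(195) = -1. Summing all 195 values: -6. (Mertens function M(x) = Σ_{n ≤ x} μ(n); on average M(x) should be small (PNT ⟺ M(x) = o(x)).)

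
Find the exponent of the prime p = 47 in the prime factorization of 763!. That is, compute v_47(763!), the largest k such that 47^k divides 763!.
v_47(763!) = 16

Legendre's formula: v_p(n!) = Σ_{k ≥ 1} ⌊n / p^k⌋. For p = 47, n = 763, the terms are:
  ⌊763/47^1⌋ = ⌊763/47⌋ = 16
(the next term ⌊763/47^2⌋ = 0, terminating the sum). Summing: v_47(763!) = 16 = 16.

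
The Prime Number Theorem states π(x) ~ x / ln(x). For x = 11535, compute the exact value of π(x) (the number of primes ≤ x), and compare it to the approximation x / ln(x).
π(11535) = 1390;  x/ln(x) ≈ 1233.28;  relative error ≈ 11.28%.

Directly count primes up to 11535: π(11535) = 1390. The PNT approximation gives 11535/ln(11535) ≈ 11535/9.35314 ≈ 1233.28. Relative error (π(x) − x/ln(x)) / π(x) ≈ 11.28%; the approximation is known to undercount slightly (Li(x) is a better estimate).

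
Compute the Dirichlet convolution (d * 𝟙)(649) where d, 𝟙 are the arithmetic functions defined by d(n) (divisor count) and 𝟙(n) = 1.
(d * 𝟙)(649) = 9

Divisors of 649: [1, 11, 59, 649]. For each d | 649:
  d = 1: d(1) · 𝟙(649/1) = 1 · 1 = 1
  d = 11: d(11) · 𝟙(649/11) = 2 · 1 = 2
  d = 59: d(59) · 𝟙(649/59) = 2 · 1 = 2
  d = 649: d(649) · 𝟙(649/649) = 4 · 1 = 4
Summing: (d * 𝟙)(649) = 1 + 2 + 2 + 4 = 9.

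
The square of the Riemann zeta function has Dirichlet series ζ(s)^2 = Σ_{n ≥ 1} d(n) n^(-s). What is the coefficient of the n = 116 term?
d(116) = 6

ζ(s)^2 = (Σ 1/m^s)(Σ 1/k^s). The coefficient of 1/n^s in the product is the number of ordered pairs (m, k) with mk = n, which equals d(n). For n = 116, divisors are [1, 2, 4, 29, 58, 116], so d(116) = 6.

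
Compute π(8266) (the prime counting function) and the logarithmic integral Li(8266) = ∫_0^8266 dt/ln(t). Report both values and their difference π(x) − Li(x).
π(8266) = 1036;  Li(8266) ≈ 1055.96;  π(x) − Li(x) ≈ -19.96.

Direct count of primes ≤ 8266 gives π(8266) = 1036. Numerical evaluation of the logarithmic integral gives Li(8266) ≈ 1055.96. The difference π(x) − Li(x) ≈ -19.96 is typically negative for small/moderate x (Li(x) overestimates), though Littlewood's theorem shows this sign changes infinitely often.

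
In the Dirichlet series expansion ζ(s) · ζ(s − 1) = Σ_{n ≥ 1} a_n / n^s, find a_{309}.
σ(309) = 416

In the product (Σ m^0/m^s)(Σ k / k^s) = Σ (Σ_{d | n} d) / n^s, the coefficient of 1/n^s is σ(n) = Σ_{d | n} d. For n = 309, divisors are [1, 3, 103, 309]; summing: σ(309) = 416.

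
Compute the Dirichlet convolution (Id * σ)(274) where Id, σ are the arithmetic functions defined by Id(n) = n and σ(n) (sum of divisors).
(Id * σ)(274) = 1375

Divisors of 274: [1, 2, 137, 274]. For each d | 274:
  d = 1: Id(1) · σ(274/1) = 1 · 414 = 414
  d = 2: Id(2) · σ(274/2) = 2 · 138 = 276
  d = 137: Id(137) · σ(274/137) = 137 · 3 = 411
  d = 274: Id(274) · σ(274/274) = 274 · 1 = 274
Summing: (Id * σ)(274) = 414 + 276 + 411 + 274 = 1375.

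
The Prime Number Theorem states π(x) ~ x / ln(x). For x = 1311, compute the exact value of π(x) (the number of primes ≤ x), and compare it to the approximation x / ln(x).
π(1311) = 214;  x/ln(x) ≈ 182.63;  relative error ≈ 14.66%.

Directly count primes up to 1311: π(1311) = 214. The PNT approximation gives 1311/ln(1311) ≈ 1311/7.17855 ≈ 182.63. Relative error (π(x) − x/ln(x)) / π(x) ≈ 14.66%; the approximation is known to undercount slightly (Li(x) is a better estimate).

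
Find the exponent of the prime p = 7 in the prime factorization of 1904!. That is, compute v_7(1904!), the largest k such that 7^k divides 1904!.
v_7(1904!) = 315

Legendre's formula: v_p(n!) = Σ_{k ≥ 1} ⌊n / p^k⌋. For p = 7, n = 1904, the terms are:
  ⌊1904/7^1⌋ = ⌊1904/7⌋ = 272
  ⌊1904/7^2⌋ = ⌊1904/49⌋ = 38
  ⌊1904/7^3⌋ = ⌊1904/343⌋ = 5
(the next term ⌊1904/7^4⌋ = 0, terminating the sum). Summing: v_7(1904!) = 272 + 38 + 5 = 315.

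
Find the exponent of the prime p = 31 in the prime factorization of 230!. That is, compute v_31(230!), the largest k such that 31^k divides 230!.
v_31(230!) = 7

Legendre's formula: v_p(n!) = Σ_{k ≥ 1} ⌊n / p^k⌋. For p = 31, n = 230, the terms are:
  ⌊230/31^1⌋ = ⌊230/31⌋ = 7
(the next term ⌊230/31^2⌋ = 0, terminating the sum). Summing: v_31(230!) = 7 = 7.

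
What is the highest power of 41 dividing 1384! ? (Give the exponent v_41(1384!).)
v_41(1384!) = 33

Legendre's formula: v_p(n!) = Σ_{k ≥ 1} ⌊n / p^k⌋. For p = 41, n = 1384, the terms are:
  ⌊1384/41^1⌋ = ⌊1384/41⌋ = 33
(the next term ⌊1384/41^2⌋ = 0, terminating the sum). Summing: v_41(1384!) = 33 = 33.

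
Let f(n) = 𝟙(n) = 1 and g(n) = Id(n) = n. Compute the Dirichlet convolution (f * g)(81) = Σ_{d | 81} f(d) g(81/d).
(𝟙 * Id)(81) = 121

Divisors of 81: [1, 3, 9, 27, 81]. For each d | 81:
  d = 1: 𝟙(1) · Id(81/1) = 1 · 81 = 81
  d = 3: 𝟙(3) · Id(81/3) = 1 · 27 = 27
  d = 9: 𝟙(9) · Id(81/9) = 1 · 9 = 9
  d = 27: 𝟙(27) · Id(81/27) = 1 · 3 = 3
  d = 81: 𝟙(81) · Id(81/81) = 1 · 1 = 1
Summing: (𝟙 * Id)(81) = 81 + 27 + 9 + 3 + 1 = 121.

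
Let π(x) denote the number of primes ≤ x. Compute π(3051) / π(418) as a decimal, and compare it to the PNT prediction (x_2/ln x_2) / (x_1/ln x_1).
π(3051)/π(418) = 437/80 ≈ 5.4625;  PNT prediction ≈ 5.4907.

π(418) = 80 and π(3051) = 437, so π(3051)/π(418) ≈ 5.4625. The PNT-predicted ratio is (3051/ln(3051)) / (418/ln(418)) ≈ 5.4907. The two agree to within a few percent, as expected.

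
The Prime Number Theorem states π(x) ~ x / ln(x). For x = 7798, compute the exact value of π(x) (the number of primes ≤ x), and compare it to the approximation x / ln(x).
π(7798) = 987;  x/ln(x) ≈ 870.15;  relative error ≈ 11.84%.

Directly count primes up to 7798: π(7798) = 987. The PNT approximation gives 7798/ln(7798) ≈ 7798/8.96162 ≈ 870.15. Relative error (π(x) − x/ln(x)) / π(x) ≈ 11.84%; the approximation is known to undercount slightly (Li(x) is a better estimate).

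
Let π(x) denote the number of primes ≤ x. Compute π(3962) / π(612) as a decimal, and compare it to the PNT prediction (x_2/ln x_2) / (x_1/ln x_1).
π(3962)/π(612) = 548/111 ≈ 4.9369;  PNT prediction ≈ 5.0143.

π(612) = 111 and π(3962) = 548, so π(3962)/π(612) ≈ 4.9369. The PNT-predicted ratio is (3962/ln(3962)) / (612/ln(612)) ≈ 5.0143. The two agree to within a few percent, as expected.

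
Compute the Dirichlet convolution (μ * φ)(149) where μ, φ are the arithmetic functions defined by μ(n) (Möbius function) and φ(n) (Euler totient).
(μ * φ)(149) = 147

Divisors of 149: [1, 149]. For each d | 149:
  d = 1: μ(1) · φ(149/1) = 1 · 148 = 148
  d = 149: μ(149) · φ(149/149) = -1 · 1 = -1
Summing: (μ * φ)(149) = 148 + -1 = 147.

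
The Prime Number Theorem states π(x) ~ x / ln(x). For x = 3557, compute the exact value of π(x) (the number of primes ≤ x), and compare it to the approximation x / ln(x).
π(3557) = 498;  x/ln(x) ≈ 435.02;  relative error ≈ 12.65%.

Directly count primes up to 3557: π(3557) = 498. The PNT approximation gives 3557/ln(3557) ≈ 3557/8.17667 ≈ 435.02. Relative error (π(x) − x/ln(x)) / π(x) ≈ 12.65%; the approximation is known to undercount slightly (Li(x) is a better estimate).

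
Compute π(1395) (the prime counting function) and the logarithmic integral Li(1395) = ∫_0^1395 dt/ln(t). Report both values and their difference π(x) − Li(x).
π(1395) = 221;  Li(1395) ≈ 233.38;  π(x) − Li(x) ≈ -12.38.

Direct count of primes ≤ 1395 gives π(1395) = 221. Numerical evaluation of the logarithmic integral gives Li(1395) ≈ 233.38. The difference π(x) − Li(x) ≈ -12.38 is typically negative for small/moderate x (Li(x) overestimates), though Littlewood's theorem shows this sign changes infinitely often.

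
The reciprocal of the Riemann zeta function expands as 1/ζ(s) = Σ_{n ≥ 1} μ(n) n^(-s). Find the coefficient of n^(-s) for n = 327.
μ(327) = 1

Factor n = 327 = 3 · 109. μ(n) = 0 if any exponent ≥ 2 (not squarefree); otherwise μ(n) = (−1)^{ω(n)} where ω(n) is the number of distinct prime factors. Applying: μ(327) = 1.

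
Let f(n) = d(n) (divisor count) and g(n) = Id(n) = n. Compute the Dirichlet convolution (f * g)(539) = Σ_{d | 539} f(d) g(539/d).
(d * Id)(539) = 858

Divisors of 539: [1, 7, 11, 49, 77, 539]. For each d | 539:
  d = 1: d(1) · Id(539/1) = 1 · 539 = 539
  d = 7: d(7) · Id(539/7) = 2 · 77 = 154
  d = 11: d(11) · Id(539/11) = 2 · 49 = 98
  d = 49: d(49) · Id(539/49) = 3 · 11 = 33
  d = 77: d(77) · Id(539/77) = 4 · 7 = 28
  d = 539: d(539) · Id(539/539) = 6 · 1 = 6
Summing: (d * Id)(539) = 539 + 154 + 98 + 33 + 28 + 6 = 858.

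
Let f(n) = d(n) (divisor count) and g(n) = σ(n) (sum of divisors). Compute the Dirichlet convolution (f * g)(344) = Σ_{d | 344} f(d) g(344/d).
(d * σ)(344) = 1932

Divisors of 344: [1, 2, 4, 8, 43, 86, 172, 344]. For each d | 344:
  d = 1: d(1) · σ(344/1) = 1 · 660 = 660
  d = 2: d(2) · σ(344/2) = 2 · 308 = 616
  d = 4: d(4) · σ(344/4) = 3 · 132 = 396
  d = 8: d(8) · σ(344/8) = 4 · 44 = 176
  d = 43: d(43) · σ(344/43) = 2 · 15 = 30
  d = 86: d(86) · σ(344/86) = 4 · 7 = 28
  d = 172: d(172) · σ(344/172) = 6 · 3 = 18
  d = 344: d(344) · σ(344/344) = 8 · 1 = 8
Summing: (d * σ)(344) = 660 + 616 + 396 + 176 + 30 + 28 + 18 + 8 = 1932.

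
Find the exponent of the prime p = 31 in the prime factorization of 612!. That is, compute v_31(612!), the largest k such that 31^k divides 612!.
v_31(612!) = 19

Legendre's formula: v_p(n!) = Σ_{k ≥ 1} ⌊n / p^k⌋. For p = 31, n = 612, the terms are:
  ⌊612/31^1⌋ = ⌊612/31⌋ = 19
(the next term ⌊612/31^2⌋ = 0, terminating the sum). Summing: v_31(612!) = 19 = 19.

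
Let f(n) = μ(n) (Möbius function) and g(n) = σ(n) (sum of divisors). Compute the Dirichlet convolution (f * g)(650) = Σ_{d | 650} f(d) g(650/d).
(μ * σ)(650) = 650

Divisors of 650: [1, 2, 5, 10, 13, 25, 26, 50, 65, 130, 325, 650]. For each d | 650:
  d = 1: μ(1) · σ(650/1) = 1 · 1302 = 1302
  d = 2: μ(2) · σ(650/2) = -1 · 434 = -434
  d = 5: μ(5) · σ(650/5) = -1 · 252 = -252
  d = 10: μ(10) · σ(650/10) = 1 · 84 = 84
  d = 13: μ(13) · σ(650/13) = -1 · 93 = -93
  d = 25: μ(25) · σ(650/25) = 0 · 42 = 0
  d = 26: μ(26) · σ(650/26) = 1 · 31 = 31
  d = 50: μ(50) · σ(650/50) = 0 · 14 = 0
  d = 65: μ(65) · σ(650/65) = 1 · 18 = 18
  d = 130: μ(130) · σ(650/130) = -1 · 6 = -6
  d = 325: μ(325) · σ(650/325) = 0 · 3 = 0
  d = 650: μ(650) · σ(650/650) = 0 · 1 = 0
Summing: (μ * σ)(650) = 1302 + -434 + -252 + 84 + -93 + 0 + 31 + 0 + 18 + -6 + 0 + 0 = 650.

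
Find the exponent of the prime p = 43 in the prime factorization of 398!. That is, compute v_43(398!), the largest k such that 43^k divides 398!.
v_43(398!) = 9

Legendre's formula: v_p(n!) = Σ_{k ≥ 1} ⌊n / p^k⌋. For p = 43, n = 398, the terms are:
  ⌊398/43^1⌋ = ⌊398/43⌋ = 9
(the next term ⌊398/43^2⌋ = 0, terminating the sum). Summing: v_43(398!) = 9 = 9.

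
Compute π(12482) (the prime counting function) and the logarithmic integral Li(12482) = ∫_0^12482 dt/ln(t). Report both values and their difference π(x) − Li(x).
π(12482) = 1489;  Li(12482) ≈ 1512.31;  π(x) − Li(x) ≈ -23.31.

Direct count of primes ≤ 12482 gives π(12482) = 1489. Numerical evaluation of the logarithmic integral gives Li(12482) ≈ 1512.31. The difference π(x) − Li(x) ≈ -23.31 is typically negative for small/moderate x (Li(x) overestimates), though Littlewood's theorem shows this sign changes infinitely often.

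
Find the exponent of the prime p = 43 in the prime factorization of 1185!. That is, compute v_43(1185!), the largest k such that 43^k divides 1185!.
v_43(1185!) = 27

Legendre's formula: v_p(n!) = Σ_{k ≥ 1} ⌊n / p^k⌋. For p = 43, n = 1185, the terms are:
  ⌊1185/43^1⌋ = ⌊1185/43⌋ = 27
(the next term ⌊1185/43^2⌋ = 0, terminating the sum). Summing: v_43(1185!) = 27 = 27.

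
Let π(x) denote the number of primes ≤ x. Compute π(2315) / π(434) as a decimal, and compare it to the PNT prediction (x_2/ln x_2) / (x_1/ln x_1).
π(2315)/π(434) = 344/84 ≈ 4.0952;  PNT prediction ≈ 4.1814.

π(434) = 84 and π(2315) = 344, so π(2315)/π(434) ≈ 4.0952. The PNT-predicted ratio is (2315/ln(2315)) / (434/ln(434)) ≈ 4.1814. The two agree to within a few percent, as expected.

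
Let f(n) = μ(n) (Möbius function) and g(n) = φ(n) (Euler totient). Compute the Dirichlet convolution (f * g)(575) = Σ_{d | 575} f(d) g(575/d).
(μ * φ)(575) = 336

Divisors of 575: [1, 5, 23, 25, 115, 575]. For each d | 575:
  d = 1: μ(1) · φ(575/1) = 1 · 440 = 440
  d = 5: μ(5) · φ(575/5) = -1 · 88 = -88
  d = 23: μ(23) · φ(575/23) = -1 · 20 = -20
  d = 25: μ(25) · φ(575/25) = 0 · 22 = 0
  d = 115: μ(115) · φ(575/115) = 1 · 4 = 4
  d = 575: μ(575) · φ(575/575) = 0 · 1 = 0
Summing: (μ * φ)(575) = 440 + -88 + -20 + 0 + 4 + 0 = 336.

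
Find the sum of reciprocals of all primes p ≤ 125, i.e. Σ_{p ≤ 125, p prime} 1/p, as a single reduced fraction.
Σ 1/p = 58472171373748331322981543916880425472323867753/31610054640417607788145206291543662493274686990

π(125) = 30, so the primes ≤ 125 are [2, 3, 5, 7, 11, 13, 17, 19, 23, 29, 31, 37, 41, 43, 47, 53, 59, 61, 67, 71, 73, 79, 83, 89, 97, 101, 103, 107, 109, 113]. Summing 1/p over these primes: 58472171373748331322981543916880425472323867753/31610054640417607788145206291543662493274686990 ≈ 1.8498. Mertens estimate ln ln(125) + 0.2615 ≈ 1.8360.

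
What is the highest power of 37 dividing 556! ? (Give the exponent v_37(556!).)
v_37(556!) = 15

Legendre's formula: v_p(n!) = Σ_{k ≥ 1} ⌊n / p^k⌋. For p = 37, n = 556, the terms are:
  ⌊556/37^1⌋ = ⌊556/37⌋ = 15
(the next term ⌊556/37^2⌋ = 0, terminating the sum). Summing: v_37(556!) = 15 = 15.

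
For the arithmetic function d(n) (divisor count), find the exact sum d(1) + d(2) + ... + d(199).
Σ_{n ≤ 199} d(n) = 1086

Compute d(n) for each 1 ≤ n ≤ 199: d(1) = 1, d(2) = 2, d(3) = 2, d(4) = 3, d(5) = 2, d(6) = 4, d(7) = 2, d(8) = 4, d(9) = 3, d(10) = 4, d(11) = 2, d(12) = 6, d(13) = 2, d(14) = 4, d(15) = 4, d(16) = 5, d(17) = 2, d(18) = 6, d(19) = 2, d(20) = 6, d(21) = 4, d(22) = 4, d(23) = 2, d(24) = 8, d(25) = 3, d(26) = 4, d(27) = 4, d(28) = 6, d(29) = 2, d(30) = 8, d(31) = 2, d(32) = 6, d(33) = 4, d(34) = 4, d(35) = 4, d(36) = 9, d(37) = 2, d(38) = 4, d(39) = 4, d(40) = 8, d(41) = 2, d(42) = 8, d(43) = 2, d(44) = 6, d(45) = 6, d(46) = 4, d(47) = 2, d(48) = 10, d(49) = 3, d(50) = 6, d(51) = 4, d(52) = 6, d(53) = 2, d(54) = 8, d(55) = 4, d(56) = 8, d(57) = 4, d(58) = 4, d(59) = 2, d(60) = 12, d(61) = 2, d(62) = 4, d(63) = 6, d(64) = 7, d(65) = 4, d(66) = 8, d(67) = 2, d(68) = 6, d(69) = 4, d(70) = 8, d(71) = 2, d(72) = 12, d(73) = 2, d(74) = 4, d(75) = 6, d(76) = 6, d(77) = 4, d(78) = 8, d(79) = 2, d(80) = 10, d(81) = 5, d(82) = 4, d(83) = 2, d(84) = 12, d(85) = 4, d(86) = 4, d(87) = 4, d(88) = 8, d(89) = 2, d(90) = 12, d(91) = 4, d(92) = 6, d(93) = 4, d(94) = 4, d(95) = 4, d(96) = 12, d(97) = 2, d(98) = 6, d(99) = 6, d(100) = 9, d(101) = 2, d(102) = 8, d(103) = 2, d(104) = 8, d(105) = 8, d(106) = 4, d(107) = 2, d(108) = 12, d(109) = 2, d(110) = 8, d(111) = 4, d(112) = 10, d(113) = 2, d(114) = 8, d(115) = 4, d(116) = 6, d(117) = 6, d(118) = 4, d(119) = 4, d(120) = 16, d(121) = 3, d(122) = 4, d(123) = 4, d(124) = 6, d(125) = 4, d(126) = 12, d(127) = 2, d(128) = 8, d(129) = 4, d(130) = 8, d(131) = 2, d(132) = 12, d(133) = 4, d(134) = 4, d(135) = 8, d(136) = 8, d(137) = 2, d(138) = 8, d(139) = 2, d(140) = 12, d(141) = 4, d(142) = 4, d(143) = 4, d(144) = 15, d(145) = 4, d(146) = 4, d(147) = 6, d(148) = 6, d(149) = 2, d(150) = 12, d(151) = 2, d(152) = 8, d(153) = 6, d(154) = 8, d(155) = 4, d(156) = 12, d(157) = 2, d(158) = 4, d(159) = 4, d(160) = 12, d(161) = 4, d(162) = 10, d(163) = 2, d(164) = 6, d(165) = 8, d(166) = 4, d(167) = 2, d(168) = 16, d(169) = 3, d(170) = 8, d(171) = 6, d(172) = 6, d(173) = 2, d(174) = 8, d(175) = 6, d(176) = 10, d(177) = 4, d(178) = 4, d(179) = 2, d(180) = 18, d(181) = 2, d(182) = 8, d(183) = 4, d(184) = 8, d(185) = 4, d(186) = 8, d(187) = 4, d(188) = 6, d(189) = 8, d(190) = 8, d(191) = 2, d(192) = 14, d(193) = 2, d(194) = 4, d(195) = 8, d(196) = 9, d(197) = 2, d(198) = 12, d(199) = 2. Summing all 199 values: 1086. (Dirichlet's divisor formula: Σ_{n ≤ x} d(n) = x ln(x) + (2γ − 1) x + O(√x). For x = 199, the asymptotic estimate is ≈ 1084.10.)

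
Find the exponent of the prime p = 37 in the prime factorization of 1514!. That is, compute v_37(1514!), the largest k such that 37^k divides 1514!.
v_37(1514!) = 41

Legendre's formula: v_p(n!) = Σ_{k ≥ 1} ⌊n / p^k⌋. For p = 37, n = 1514, the terms are:
  ⌊1514/37^1⌋ = ⌊1514/37⌋ = 40
  ⌊1514/37^2⌋ = ⌊1514/1369⌋ = 1
(the next term ⌊1514/37^3⌋ = 0, terminating the sum). Summing: v_37(1514!) = 40 + 1 = 41.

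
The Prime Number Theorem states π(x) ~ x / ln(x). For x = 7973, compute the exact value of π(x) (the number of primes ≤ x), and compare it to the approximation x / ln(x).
π(7973) = 1006;  x/ln(x) ≈ 887.48;  relative error ≈ 11.78%.

Directly count primes up to 7973: π(7973) = 1006. The PNT approximation gives 7973/ln(7973) ≈ 7973/8.98382 ≈ 887.48. Relative error (π(x) − x/ln(x)) / π(x) ≈ 11.78%; the approximation is known to undercount slightly (Li(x) is a better estimate).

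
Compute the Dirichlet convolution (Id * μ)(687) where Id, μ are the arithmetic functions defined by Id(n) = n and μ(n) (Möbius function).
(Id * μ)(687) = 456

Divisors of 687: [1, 3, 229, 687]. For each d | 687:
  d = 1: Id(1) · μ(687/1) = 1 · 1 = 1
  d = 3: Id(3) · μ(687/3) = 3 · -1 = -3
  d = 229: Id(229) · μ(687/229) = 229 · -1 = -229
  d = 687: Id(687) · μ(687/687) = 687 · 1 = 687
Summing: (Id * μ)(687) = 1 + -3 + -229 + 687 = 456.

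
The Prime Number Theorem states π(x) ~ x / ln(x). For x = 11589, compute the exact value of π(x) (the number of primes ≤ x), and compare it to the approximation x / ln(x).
π(11589) = 1394;  x/ln(x) ≈ 1238.43;  relative error ≈ 11.16%.

Directly count primes up to 11589: π(11589) = 1394. The PNT approximation gives 11589/ln(11589) ≈ 11589/9.35781 ≈ 1238.43. Relative error (π(x) − x/ln(x)) / π(x) ≈ 11.16%; the approximation is known to undercount slightly (Li(x) is a better estimate).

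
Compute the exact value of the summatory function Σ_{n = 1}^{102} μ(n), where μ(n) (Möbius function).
Σ_{n ≤ 102} μ(n) = -1

Compute μ(n) for each 1 ≤ n ≤ 102: μ(1) = 1, μ(2) = -1, μ(3) = -1, μ(4) = 0, μ(5) = -1, μ(6) = 1, μ(7) = -1, μ(8) = 0, μ(9) = 0, μ(10) = 1, μ(11) = -1, μ(12) = 0, μ(13) = -1, μ(14) = 1, μ(15) = 1, μ(16) = 0, μ(17) = -1, μ(18) = 0, μ(19) = -1, μ(20) = 0, μ(21) = 1, μ(22) = 1, μ(23) = -1, μ(24) = 0, μ(25) = 0, μ(26) = 1, μ(27) = 0, μ(28) = 0, μ(29) = -1, μ(30) = -1, μ(31) = -1, μ(32) = 0, μ(33) = 1, μ(34) = 1, μ(35) = 1, μ(36) = 0, μ(37) = -1, μ(38) = 1, μ(39) = 1, μ(40) = 0, μ(41) = -1, μ(42) = -1, μ(43) = -1, μ(44) = 0, μ(45) = 0, μ(46) = 1, μ(47) = -1, μ(48) = 0, μ(49) = 0, μ(50) = 0, μ(51) = 1, μ(52) = 0, μ(53) = -1, μ(54) = 0, μ(55) = 1, μ(56) = 0, μ(57) = 1, μ(58) = 1, μ(59) = -1, μ(60) = 0, μ(61) = -1, μ(62) = 1, μ(63) = 0, μ(64) = 0, μ(65) = 1, μ(66) = -1, μ(67) = -1, μ(68) = 0, μ(69) = 1, μ(70) = -1, μ(71) = -1, μ(72) = 0, μ(73) = -1, μ(74) = 1, μ(75) = 0, μ(76) = 0, μ(77) = 1, μ(78) = -1, μ(79) = -1, μ(80) = 0, μ(81) = 0, μ(82) = 1, μ(83) = -1, μ(84) = 0, μ(85) = 1, μ(86) = 1, μ(87) = 1, μ(88) = 0, μ(89) = -1, μ(90) = 0, μ(91) = 1, μ(92) = 0, μ(93) = 1, μ(94) = 1, μ(95) = 1, μ(96) = 0, μ(97) = -1, μ(98) = 0, μ(99) = 0, μ(100) = 0, μ(101) = -1, μ(102) = -1. Summing all 102 values: -1. (Mertens function M(x) = Σ_{n ≤ x} μ(n); on average M(x) should be small (PNT ⟺ M(x) = o(x)).)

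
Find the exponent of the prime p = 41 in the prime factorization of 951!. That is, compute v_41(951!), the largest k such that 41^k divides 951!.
v_41(951!) = 23

Legendre's formula: v_p(n!) = Σ_{k ≥ 1} ⌊n / p^k⌋. For p = 41, n = 951, the terms are:
  ⌊951/41^1⌋ = ⌊951/41⌋ = 23
(the next term ⌊951/41^2⌋ = 0, terminating the sum). Summing: v_41(951!) = 23 = 23.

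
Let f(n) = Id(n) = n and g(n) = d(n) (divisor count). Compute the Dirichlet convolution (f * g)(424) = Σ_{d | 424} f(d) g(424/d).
(Id * d)(424) = 1430

Divisors of 424: [1, 2, 4, 8, 53, 106, 212, 424]. For each d | 424:
  d = 1: Id(1) · d(424/1) = 1 · 8 = 8
  d = 2: Id(2) · d(424/2) = 2 · 6 = 12
  d = 4: Id(4) · d(424/4) = 4 · 4 = 16
  d = 8: Id(8) · d(424/8) = 8 · 2 = 16
  d = 53: Id(53) · d(424/53) = 53 · 4 = 212
  d = 106: Id(106) · d(424/106) = 106 · 3 = 318
  d = 212: Id(212) · d(424/212) = 212 · 2 = 424
  d = 424: Id(424) · d(424/424) = 424 · 1 = 424
Summing: (Id * d)(424) = 8 + 12 + 16 + 16 + 212 + 318 + 424 + 424 = 1430.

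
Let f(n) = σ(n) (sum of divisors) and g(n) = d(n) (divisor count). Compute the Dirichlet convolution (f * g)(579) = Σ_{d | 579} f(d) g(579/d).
(σ * d)(579) = 1176

Divisors of 579: [1, 3, 193, 579]. For each d | 579:
  d = 1: σ(1) · d(579/1) = 1 · 4 = 4
  d = 3: σ(3) · d(579/3) = 4 · 2 = 8
  d = 193: σ(193) · d(579/193) = 194 · 2 = 388
  d = 579: σ(579) · d(579/579) = 776 · 1 = 776
Summing: (σ * d)(579) = 4 + 8 + 388 + 776 = 1176.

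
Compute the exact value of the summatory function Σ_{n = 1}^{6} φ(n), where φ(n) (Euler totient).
Σ_{n ≤ 6} φ(n) = 12

Compute φ(n) for each 1 ≤ n ≤ 6: φ(1) = 1, φ(2) = 1, φ(3) = 2, φ(4) = 2, φ(5) = 4, φ(6) = 2. Summing all 6 values: 12. (Average order: Σ_{n ≤ x} φ(n) ~ (3/π²) x². For x = 6, (3/π²)·6² ≈ 10.94.)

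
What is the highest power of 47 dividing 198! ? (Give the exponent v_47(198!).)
v_47(198!) = 4

Legendre's formula: v_p(n!) = Σ_{k ≥ 1} ⌊n / p^k⌋. For p = 47, n = 198, the terms are:
  ⌊198/47^1⌋ = ⌊198/47⌋ = 4
(the next term ⌊198/47^2⌋ = 0, terminating the sum). Summing: v_47(198!) = 4 = 4.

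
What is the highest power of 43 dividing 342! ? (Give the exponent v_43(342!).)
v_43(342!) = 7

Legendre's formula: v_p(n!) = Σ_{k ≥ 1} ⌊n / p^k⌋. For p = 43, n = 342, the terms are:
  ⌊342/43^1⌋ = ⌊342/43⌋ = 7
(the next term ⌊342/43^2⌋ = 0, terminating the sum). Summing: v_43(342!) = 7 = 7.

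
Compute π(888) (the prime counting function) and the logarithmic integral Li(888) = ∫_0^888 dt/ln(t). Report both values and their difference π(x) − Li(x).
π(888) = 154;  Li(888) ≈ 161.26;  π(x) − Li(x) ≈ -7.26.

Direct count of primes ≤ 888 gives π(888) = 154. Numerical evaluation of the logarithmic integral gives Li(888) ≈ 161.26. The difference π(x) − Li(x) ≈ -7.26 is typically negative for small/moderate x (Li(x) overestimates), though Littlewood's theorem shows this sign changes infinitely often.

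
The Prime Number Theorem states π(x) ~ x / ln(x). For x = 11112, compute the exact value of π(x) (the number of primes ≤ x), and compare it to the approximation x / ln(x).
π(11112) = 1345;  x/ln(x) ≈ 1192.81;  relative error ≈ 11.31%.

Directly count primes up to 11112: π(11112) = 1345. The PNT approximation gives 11112/ln(11112) ≈ 11112/9.31578 ≈ 1192.81. Relative error (π(x) − x/ln(x)) / π(x) ≈ 11.31%; the approximation is known to undercount slightly (Li(x) is a better estimate).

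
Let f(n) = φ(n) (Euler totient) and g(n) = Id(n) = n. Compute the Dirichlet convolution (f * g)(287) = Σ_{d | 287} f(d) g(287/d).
(φ * Id)(287) = 1053

Divisors of 287: [1, 7, 41, 287]. For each d | 287:
  d = 1: φ(1) · Id(287/1) = 1 · 287 = 287
  d = 7: φ(7) · Id(287/7) = 6 · 41 = 246
  d = 41: φ(41) · Id(287/41) = 40 · 7 = 280
  d = 287: φ(287) · Id(287/287) = 240 · 1 = 240
Summing: (φ * Id)(287) = 287 + 246 + 280 + 240 = 1053.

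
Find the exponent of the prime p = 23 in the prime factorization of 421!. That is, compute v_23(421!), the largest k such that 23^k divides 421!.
v_23(421!) = 18

Legendre's formula: v_p(n!) = Σ_{k ≥ 1} ⌊n / p^k⌋. For p = 23, n = 421, the terms are:
  ⌊421/23^1⌋ = ⌊421/23⌋ = 18
(the next term ⌊421/23^2⌋ = 0, terminating the sum). Summing: v_23(421!) = 18 = 18.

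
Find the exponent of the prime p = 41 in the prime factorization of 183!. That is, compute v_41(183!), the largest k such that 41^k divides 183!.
v_41(183!) = 4

Legendre's formula: v_p(n!) = Σ_{k ≥ 1} ⌊n / p^k⌋. For p = 41, n = 183, the terms are:
  ⌊183/41^1⌋ = ⌊183/41⌋ = 4
(the next term ⌊183/41^2⌋ = 0, terminating the sum). Summing: v_41(183!) = 4 = 4.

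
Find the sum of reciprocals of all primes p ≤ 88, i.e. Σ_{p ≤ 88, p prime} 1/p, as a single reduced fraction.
Σ 1/p = 475714535349241099037539188841003/267064515689275851355624017992790

π(88) = 23, so the primes ≤ 88 are [2, 3, 5, 7, 11, 13, 17, 19, 23, 29, 31, 37, 41, 43, 47, 53, 59, 61, 67, 71, 73, 79, 83]. Summing 1/p over these primes: 475714535349241099037539188841003/267064515689275851355624017992790 ≈ 1.7813. Mertens estimate ln ln(88) + 0.2615 ≈ 1.7605.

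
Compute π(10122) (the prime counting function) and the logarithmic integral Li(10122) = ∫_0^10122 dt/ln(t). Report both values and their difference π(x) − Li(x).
π(10122) = 1242;  Li(10122) ≈ 1259.37;  π(x) − Li(x) ≈ -17.37.

Direct count of primes ≤ 10122 gives π(10122) = 1242. Numerical evaluation of the logarithmic integral gives Li(10122) ≈ 1259.37. The difference π(x) − Li(x) ≈ -17.37 is typically negative for small/moderate x (Li(x) overestimates), though Littlewood's theorem shows this sign changes infinitely often.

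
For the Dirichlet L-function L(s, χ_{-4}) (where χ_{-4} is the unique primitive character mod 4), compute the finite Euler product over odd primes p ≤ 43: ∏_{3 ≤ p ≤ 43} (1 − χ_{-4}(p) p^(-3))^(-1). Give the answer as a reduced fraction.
∏ = 53382899586415799670070183783895/55093305095879233542015487574016

The odd primes p ≤ 43 are [3, 5, 7, 11, 13, 17, 19, 23, 29, 31, 37, 41, 43]. For each, χ(p) = 1 if p ≡ 1 mod 4, χ(p) = −1 if p ≡ 3 mod 4. Taking (1 − χ(p)/p^3)^(-1) = p^3/(p^3 − χ(p)): (1 − (-1)/3^3)^(-1) · (1 − (1)/5^3)^(-1) · (1 − (-1)/7^3)^(-1) · (1 − (-1)/11^3)^(-1) · (1 − (1)/13^3)^(-1) · (1 − (1)/17^3)^(-1) · (1 − (-1)/19^3)^(-1) · (1 − (-1)/23^3)^(-1) · (1 − (1)/29^3)^(-1) · (1 − (-1)/31^3)^(-1) · (1 − (1)/37^3)^(-1) · (1 − (1)/41^3)^(-1) · (1 − (-1)/43^3)^(-1) = 53382899586415799670070183783895/55093305095879233542015487574016.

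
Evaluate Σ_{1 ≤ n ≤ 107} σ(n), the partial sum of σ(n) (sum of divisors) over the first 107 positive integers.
Σ_{n ≤ 107} σ(n) = 9393

Compute σ(n) for each 1 ≤ n ≤ 107: σ(1) = 1, σ(2) = 3, σ(3) = 4, σ(4) = 7, σ(5) = 6, σ(6) = 12, σ(7) = 8, σ(8) = 15, σ(9) = 13, σ(10) = 18, σ(11) = 12, σ(12) = 28, σ(13) = 14, σ(14) = 24, σ(15) = 24, σ(16) = 31, σ(17) = 18, σ(18) = 39, σ(19) = 20, σ(20) = 42, σ(21) = 32, σ(22) = 36, σ(23) = 24, σ(24) = 60, σ(25) = 31, σ(26) = 42, σ(27) = 40, σ(28) = 56, σ(29) = 30, σ(30) = 72, σ(31) = 32, σ(32) = 63, σ(33) = 48, σ(34) = 54, σ(35) = 48, σ(36) = 91, σ(37) = 38, σ(38) = 60, σ(39) = 56, σ(40) = 90, σ(41) = 42, σ(42) = 96, σ(43) = 44, σ(44) = 84, σ(45) = 78, σ(46) = 72, σ(47) = 48, σ(48) = 124, σ(49) = 57, σ(50) = 93, σ(51) = 72, σ(52) = 98, σ(53) = 54, σ(54) = 120, σ(55) = 72, σ(56) = 120, σ(57) = 80, σ(58) = 90, σ(59) = 60, σ(60) = 168, σ(61) = 62, σ(62) = 96, σ(63) = 104, σ(64) = 127, σ(65) = 84, σ(66) = 144, σ(67) = 68, σ(68) = 126, σ(69) = 96, σ(70) = 144, σ(71) = 72, σ(72) = 195, σ(73) = 74, σ(74) = 114, σ(75) = 124, σ(76) = 140, σ(77) = 96, σ(78) = 168, σ(79) = 80, σ(80) = 186, σ(81) = 121, σ(82) = 126, σ(83) = 84, σ(84) = 224, σ(85) = 108, σ(86) = 132, σ(87) = 120, σ(88) = 180, σ(89) = 90, σ(90) = 234, σ(91) = 112, σ(92) = 168, σ(93) = 128, σ(94) = 144, σ(95) = 120, σ(96) = 252, σ(97) = 98, σ(98) = 171, σ(99) = 156, σ(100) = 217, σ(101) = 102, σ(102) = 216, σ(103) = 104, σ(104) = 210, σ(105) = 192, σ(106) = 162, σ(107) = 108. Summing all 107 values: 9393. (Average order: Σ_{n ≤ x} σ(n) ~ (π²/12) x². For x = 107, (π²/12)·107² ≈ 9416.43.)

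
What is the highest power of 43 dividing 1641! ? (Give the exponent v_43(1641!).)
v_43(1641!) = 38

Legendre's formula: v_p(n!) = Σ_{k ≥ 1} ⌊n / p^k⌋. For p = 43, n = 1641, the terms are:
  ⌊1641/43^1⌋ = ⌊1641/43⌋ = 38
(the next term ⌊1641/43^2⌋ = 0, terminating the sum). Summing: v_43(1641!) = 38 = 38.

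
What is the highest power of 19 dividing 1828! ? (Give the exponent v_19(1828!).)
v_19(1828!) = 101

Legendre's formula: v_p(n!) = Σ_{k ≥ 1} ⌊n / p^k⌋. For p = 19, n = 1828, the terms are:
  ⌊1828/19^1⌋ = ⌊1828/19⌋ = 96
  ⌊1828/19^2⌋ = ⌊1828/361⌋ = 5
(the next term ⌊1828/19^3⌋ = 0, terminating the sum). Summing: v_19(1828!) = 96 + 5 = 101.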